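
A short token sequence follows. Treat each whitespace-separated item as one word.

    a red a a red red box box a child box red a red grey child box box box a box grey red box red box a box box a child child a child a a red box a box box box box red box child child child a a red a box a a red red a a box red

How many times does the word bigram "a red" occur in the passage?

6

Scanning the 60 overlapping bigram windows for "a red":
  position 1–2: a red
  position 4–5: a red
  position 13–14: a red
  position 36–37: a red
  position 50–51: a red
  position 55–56: a red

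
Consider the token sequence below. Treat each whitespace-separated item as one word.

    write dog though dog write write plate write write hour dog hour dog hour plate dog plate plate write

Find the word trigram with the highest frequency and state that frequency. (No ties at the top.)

"hour dog hour", 2 times

Trigram frequencies (highest first):
  hour dog hour: 2
  write dog though: 1
  dog though dog: 1
  though dog write: 1
  dog write write: 1
  write write plate: 1
  … (10 more, each ≤ 1)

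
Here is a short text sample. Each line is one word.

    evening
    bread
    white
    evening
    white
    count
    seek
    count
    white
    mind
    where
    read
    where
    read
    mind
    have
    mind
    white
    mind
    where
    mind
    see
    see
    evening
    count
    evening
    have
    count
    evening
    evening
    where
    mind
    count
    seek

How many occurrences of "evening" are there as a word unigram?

6

Scanning the 34 tokens for "evening":
  position 1: evening
  position 4: evening
  position 24: evening
  position 26: evening
  position 29: evening
  position 30: evening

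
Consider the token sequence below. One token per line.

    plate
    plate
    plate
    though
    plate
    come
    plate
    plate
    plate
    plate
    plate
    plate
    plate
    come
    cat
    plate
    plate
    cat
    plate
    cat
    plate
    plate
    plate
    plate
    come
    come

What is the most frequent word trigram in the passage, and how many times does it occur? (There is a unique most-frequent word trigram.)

Trigram frequencies (highest first):
  plate plate plate: 8
  plate plate come: 2
  cat plate plate: 2
  plate cat plate: 2
  plate plate though: 1
  plate though plate: 1
  … (8 more, each ≤ 1)

"plate plate plate", 8 times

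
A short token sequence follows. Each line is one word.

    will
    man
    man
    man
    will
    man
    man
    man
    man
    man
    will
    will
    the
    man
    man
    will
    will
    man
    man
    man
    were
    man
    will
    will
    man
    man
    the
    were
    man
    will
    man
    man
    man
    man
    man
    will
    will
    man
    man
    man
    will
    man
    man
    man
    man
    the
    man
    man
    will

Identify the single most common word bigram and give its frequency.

Bigram frequencies (highest first):
  man man: 20
  man will: 8
  will man: 7
  will will: 4
  the man: 2
  were man: 2
  … (4 more, each ≤ 2)

"man man", 20 times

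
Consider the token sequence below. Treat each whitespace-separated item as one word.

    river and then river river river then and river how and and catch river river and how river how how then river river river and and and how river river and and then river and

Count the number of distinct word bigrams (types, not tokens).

16

35 tokens → 34 bigram windows in total.
Repeated bigrams (each contributes count−1 duplicates):
  river river: 6
  river and: 5
  and and: 4
  then river: 3
  and how: 2
  and then: 2
  how river: 2
  river how: 2
18 duplicate windows → 34 − 18 = 16 distinct.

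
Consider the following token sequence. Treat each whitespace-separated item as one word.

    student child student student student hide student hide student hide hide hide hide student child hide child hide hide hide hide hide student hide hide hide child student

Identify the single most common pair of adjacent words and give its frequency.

Bigram frequencies (highest first):
  hide hide: 9
  student hide: 4
  hide student: 4
  student child: 2
  child student: 2
  student student: 2
  … (2 more, each ≤ 2)

"hide hide", 9 times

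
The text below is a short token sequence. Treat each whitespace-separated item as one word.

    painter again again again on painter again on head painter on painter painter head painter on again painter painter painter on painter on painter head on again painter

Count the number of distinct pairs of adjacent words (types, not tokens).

28 tokens → 27 bigram windows in total.
Repeated bigrams (each contributes count−1 duplicates):
  on painter: 4
  painter on: 4
  painter painter: 3
  again again: 2
  again on: 2
  again painter: 2
  head painter: 2
  on again: 2
  … (2 more repeated)
15 duplicate windows → 27 − 15 = 12 distinct.

12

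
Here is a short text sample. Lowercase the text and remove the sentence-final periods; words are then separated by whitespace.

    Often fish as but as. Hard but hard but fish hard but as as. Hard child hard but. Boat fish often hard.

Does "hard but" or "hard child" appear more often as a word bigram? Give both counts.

"hard but": 4 occurrences
"hard child": 1 occurrence

"hard but" (4 vs 1)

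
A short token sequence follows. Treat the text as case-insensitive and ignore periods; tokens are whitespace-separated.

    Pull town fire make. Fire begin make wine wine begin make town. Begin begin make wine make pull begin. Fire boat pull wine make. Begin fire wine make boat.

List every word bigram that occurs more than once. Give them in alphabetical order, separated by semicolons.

Bigram counts meeting the condition (more than once):
  begin fire: 2
  begin make: 3
  make wine: 2
  wine make: 3

begin fire; begin make; make wine; wine make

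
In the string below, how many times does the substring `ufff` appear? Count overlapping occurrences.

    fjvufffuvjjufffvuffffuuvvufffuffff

Sliding a length-4 window over the 34 characters (31 positions):
  position 4–7: ufff
  position 12–15: ufff
  position 17–20: ufff
  position 26–29: ufff
  position 30–33: ufff

5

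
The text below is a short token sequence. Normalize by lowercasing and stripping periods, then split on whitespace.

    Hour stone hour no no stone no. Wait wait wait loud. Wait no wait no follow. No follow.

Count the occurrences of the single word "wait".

5

Scanning the 18 tokens for "wait":
  position 8: wait
  position 9: wait
  position 10: wait
  position 12: wait
  position 14: wait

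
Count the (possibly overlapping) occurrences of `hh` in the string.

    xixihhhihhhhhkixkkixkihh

Sliding a length-2 window over the 24 characters (23 positions):
  position 5–6: hh
  position 6–7: hh
  position 9–10: hh
  position 10–11: hh
  position 11–12: hh
  position 12–13: hh
  position 23–24: hh

7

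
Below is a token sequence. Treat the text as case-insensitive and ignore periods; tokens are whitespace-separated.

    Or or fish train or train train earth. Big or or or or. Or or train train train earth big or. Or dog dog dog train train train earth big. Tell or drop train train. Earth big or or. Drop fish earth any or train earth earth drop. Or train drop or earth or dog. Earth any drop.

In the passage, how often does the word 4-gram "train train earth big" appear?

Scanning the 55 overlapping 4-gram windows for "train train earth big":
  position 6–9: train train earth big
  position 17–20: train train earth big
  position 27–30: train train earth big
  position 34–37: train train earth big

4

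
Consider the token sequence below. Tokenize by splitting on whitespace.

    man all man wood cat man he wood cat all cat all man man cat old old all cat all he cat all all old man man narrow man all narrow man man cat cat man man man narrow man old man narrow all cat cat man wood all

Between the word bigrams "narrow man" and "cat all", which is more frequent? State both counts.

"cat all" (4 vs 3)

"narrow man": 3 occurrences
"cat all": 4 occurrences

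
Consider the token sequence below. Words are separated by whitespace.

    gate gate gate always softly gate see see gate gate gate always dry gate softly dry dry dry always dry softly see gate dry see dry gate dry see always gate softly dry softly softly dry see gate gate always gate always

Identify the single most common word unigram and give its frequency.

Unigram frequencies (highest first):
  gate: 14
  dry: 10
  always: 6
  softly: 6
  see: 6

"gate", 14 times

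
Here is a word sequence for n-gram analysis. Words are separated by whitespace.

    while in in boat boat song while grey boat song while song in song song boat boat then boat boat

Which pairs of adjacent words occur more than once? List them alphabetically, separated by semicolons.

boat boat; boat song; song while

Bigram counts meeting the condition (more than once):
  boat boat: 3
  boat song: 2
  song while: 2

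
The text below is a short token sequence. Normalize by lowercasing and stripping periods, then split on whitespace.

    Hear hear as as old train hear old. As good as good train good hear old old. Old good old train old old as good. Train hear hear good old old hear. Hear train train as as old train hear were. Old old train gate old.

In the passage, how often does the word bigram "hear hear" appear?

Scanning the 45 overlapping bigram windows for "hear hear":
  position 1–2: hear hear
  position 27–28: hear hear
  position 32–33: hear hear

3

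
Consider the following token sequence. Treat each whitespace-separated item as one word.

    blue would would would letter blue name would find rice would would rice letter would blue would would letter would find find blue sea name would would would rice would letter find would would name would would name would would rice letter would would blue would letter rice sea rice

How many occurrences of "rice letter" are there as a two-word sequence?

Scanning the 49 overlapping bigram windows for "rice letter":
  position 13–14: rice letter
  position 41–42: rice letter

2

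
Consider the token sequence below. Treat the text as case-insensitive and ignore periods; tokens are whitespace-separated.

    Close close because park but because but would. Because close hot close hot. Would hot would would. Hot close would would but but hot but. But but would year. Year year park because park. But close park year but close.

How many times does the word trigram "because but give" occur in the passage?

0

Scanning the 38 overlapping trigram windows for "because but give":
  (none found)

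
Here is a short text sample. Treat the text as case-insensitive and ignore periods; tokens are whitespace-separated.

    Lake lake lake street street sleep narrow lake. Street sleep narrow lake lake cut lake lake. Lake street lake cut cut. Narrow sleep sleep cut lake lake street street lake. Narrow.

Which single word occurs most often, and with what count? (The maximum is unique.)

Unigram frequencies (highest first):
  lake: 13
  street: 6
  sleep: 4
  narrow: 4
  cut: 4

"lake", 13 times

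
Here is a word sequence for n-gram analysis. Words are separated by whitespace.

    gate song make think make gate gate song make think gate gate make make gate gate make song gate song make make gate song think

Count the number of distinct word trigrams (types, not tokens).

25 tokens → 23 trigram windows in total.
Repeated trigrams (each contributes count−1 duplicates):
  gate song make: 3
  gate gate make: 2
  make gate gate: 2
  make make gate: 2
  song make think: 2
6 duplicate windows → 23 − 6 = 17 distinct.

17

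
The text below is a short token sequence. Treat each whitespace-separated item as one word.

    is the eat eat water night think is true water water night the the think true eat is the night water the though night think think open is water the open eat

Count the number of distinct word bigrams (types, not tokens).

32 tokens → 31 bigram windows in total.
Repeated bigrams (each contributes count−1 duplicates):
  is the: 2
  night think: 2
  water night: 2
  water the: 2
4 duplicate windows → 31 − 4 = 27 distinct.

27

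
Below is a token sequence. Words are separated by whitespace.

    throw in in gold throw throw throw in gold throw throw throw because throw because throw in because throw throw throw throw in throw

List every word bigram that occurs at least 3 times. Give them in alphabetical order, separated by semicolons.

because throw; throw in; throw throw

Bigram counts meeting the condition (at least 3 times):
  because throw: 3
  throw in: 4
  throw throw: 7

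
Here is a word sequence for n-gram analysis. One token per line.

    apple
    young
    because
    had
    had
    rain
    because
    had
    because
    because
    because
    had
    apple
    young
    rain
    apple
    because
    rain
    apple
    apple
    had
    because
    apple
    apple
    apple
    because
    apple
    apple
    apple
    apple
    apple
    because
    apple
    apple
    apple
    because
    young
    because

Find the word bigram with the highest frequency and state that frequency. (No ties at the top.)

"apple apple", 9 times

Bigram frequencies (highest first):
  apple apple: 9
  apple because: 4
  because had: 3
  because apple: 3
  apple young: 2
  young because: 2
  … (11 more, each ≤ 2)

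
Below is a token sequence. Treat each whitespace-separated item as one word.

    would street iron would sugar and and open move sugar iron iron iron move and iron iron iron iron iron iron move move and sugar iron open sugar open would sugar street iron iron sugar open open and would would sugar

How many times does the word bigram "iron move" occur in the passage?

2

Scanning the 40 overlapping bigram windows for "iron move":
  position 13–14: iron move
  position 21–22: iron move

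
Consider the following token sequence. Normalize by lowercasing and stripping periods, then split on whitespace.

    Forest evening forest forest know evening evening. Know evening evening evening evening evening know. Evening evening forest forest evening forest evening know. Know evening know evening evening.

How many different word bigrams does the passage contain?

8

27 tokens → 26 bigram windows in total.
Repeated bigrams (each contributes count−1 duplicates):
  evening evening: 7
  know evening: 5
  evening know: 4
  evening forest: 3
  forest evening: 3
  forest forest: 2
18 duplicate windows → 26 − 18 = 8 distinct.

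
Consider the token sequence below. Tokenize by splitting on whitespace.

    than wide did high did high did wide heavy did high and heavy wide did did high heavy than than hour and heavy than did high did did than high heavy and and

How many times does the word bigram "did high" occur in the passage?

Scanning the 32 overlapping bigram windows for "did high":
  position 3–4: did high
  position 5–6: did high
  position 10–11: did high
  position 16–17: did high
  position 25–26: did high

5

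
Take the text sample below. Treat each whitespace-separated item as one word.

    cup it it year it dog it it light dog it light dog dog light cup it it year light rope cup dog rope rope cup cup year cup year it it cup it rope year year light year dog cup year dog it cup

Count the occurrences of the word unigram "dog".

7

Scanning the 45 tokens for "dog":
  position 6: dog
  position 10: dog
  position 13: dog
  position 14: dog
  position 23: dog
  position 40: dog
  position 43: dog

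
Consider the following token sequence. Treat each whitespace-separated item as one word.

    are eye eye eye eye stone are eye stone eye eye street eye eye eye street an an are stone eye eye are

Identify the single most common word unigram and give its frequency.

"eye", 12 times

Unigram frequencies (highest first):
  eye: 12
  are: 4
  stone: 3
  street: 2
  an: 2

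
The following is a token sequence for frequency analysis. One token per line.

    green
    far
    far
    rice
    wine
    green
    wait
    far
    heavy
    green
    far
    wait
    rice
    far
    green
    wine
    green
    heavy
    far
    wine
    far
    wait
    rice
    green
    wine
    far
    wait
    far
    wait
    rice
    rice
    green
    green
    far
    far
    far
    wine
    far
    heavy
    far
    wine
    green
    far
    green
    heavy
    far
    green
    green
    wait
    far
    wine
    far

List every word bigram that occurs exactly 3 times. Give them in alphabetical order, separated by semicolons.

far far; far green; heavy far; wait far; wait rice; wine green

Bigram counts meeting the condition (exactly 3 times):
  far far: 3
  far green: 3
  heavy far: 3
  wait far: 3
  wait rice: 3
  wine green: 3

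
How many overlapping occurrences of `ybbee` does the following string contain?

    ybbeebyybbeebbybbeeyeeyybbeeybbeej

Sliding a length-5 window over the 34 characters (30 positions):
  position 1–5: ybbee
  position 8–12: ybbee
  position 15–19: ybbee
  position 24–28: ybbee
  position 29–33: ybbee

5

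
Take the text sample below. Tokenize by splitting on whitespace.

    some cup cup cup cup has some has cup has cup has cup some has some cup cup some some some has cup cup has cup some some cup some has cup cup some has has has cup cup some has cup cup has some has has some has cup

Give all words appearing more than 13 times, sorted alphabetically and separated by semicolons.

Unigram counts meeting the condition (more than 13 times):
  cup: 20
  has: 16
  some: 14

cup; has; some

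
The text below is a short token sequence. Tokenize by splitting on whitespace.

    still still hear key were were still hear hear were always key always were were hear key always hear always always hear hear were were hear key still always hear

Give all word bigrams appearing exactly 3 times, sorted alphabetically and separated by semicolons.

always hear; hear key; were were

Bigram counts meeting the condition (exactly 3 times):
  always hear: 3
  hear key: 3
  were were: 3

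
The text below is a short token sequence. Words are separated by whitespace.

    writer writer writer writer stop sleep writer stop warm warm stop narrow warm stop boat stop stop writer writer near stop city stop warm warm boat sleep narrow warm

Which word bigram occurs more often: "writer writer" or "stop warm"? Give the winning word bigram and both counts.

"writer writer": 4 occurrences
"stop warm": 2 occurrences

"writer writer" (4 vs 2)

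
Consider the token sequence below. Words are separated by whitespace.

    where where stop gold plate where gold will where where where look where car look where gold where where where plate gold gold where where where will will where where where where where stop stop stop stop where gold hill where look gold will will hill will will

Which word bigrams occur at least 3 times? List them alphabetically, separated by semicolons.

Bigram counts meeting the condition (at least 3 times):
  stop stop: 3
  where gold: 3
  where where: 11
  will will: 3

stop stop; where gold; where where; will will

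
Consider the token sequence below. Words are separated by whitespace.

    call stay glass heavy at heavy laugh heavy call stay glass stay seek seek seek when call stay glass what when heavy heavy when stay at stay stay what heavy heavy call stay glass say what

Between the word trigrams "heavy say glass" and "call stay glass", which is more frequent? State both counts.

"heavy say glass": 0 occurrences
"call stay glass": 4 occurrences

"call stay glass" (4 vs 0)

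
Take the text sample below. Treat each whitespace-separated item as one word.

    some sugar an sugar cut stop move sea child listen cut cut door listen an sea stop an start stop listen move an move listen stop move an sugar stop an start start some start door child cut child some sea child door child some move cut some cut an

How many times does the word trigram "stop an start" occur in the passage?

2

Scanning the 48 overlapping trigram windows for "stop an start":
  position 17–19: stop an start
  position 30–32: stop an start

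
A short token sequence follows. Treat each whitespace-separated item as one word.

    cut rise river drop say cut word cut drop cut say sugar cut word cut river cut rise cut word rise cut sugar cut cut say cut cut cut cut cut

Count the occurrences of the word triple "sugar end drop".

0

Scanning the 29 overlapping trigram windows for "sugar end drop":
  (none found)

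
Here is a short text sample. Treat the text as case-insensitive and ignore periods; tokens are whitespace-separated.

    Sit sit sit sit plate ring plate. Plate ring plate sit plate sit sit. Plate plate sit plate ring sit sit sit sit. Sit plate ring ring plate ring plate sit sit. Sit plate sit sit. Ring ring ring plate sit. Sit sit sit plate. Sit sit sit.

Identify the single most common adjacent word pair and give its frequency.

"sit sit", 16 times

Bigram frequencies (highest first):
  sit sit: 16
  sit plate: 7
  plate sit: 7
  plate ring: 5
  ring plate: 5
  ring ring: 3
  … (3 more, each ≤ 2)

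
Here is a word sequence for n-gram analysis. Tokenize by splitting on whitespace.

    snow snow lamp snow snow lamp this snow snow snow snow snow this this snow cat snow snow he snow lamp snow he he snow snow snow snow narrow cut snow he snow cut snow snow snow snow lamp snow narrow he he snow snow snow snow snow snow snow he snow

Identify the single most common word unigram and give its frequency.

Unigram frequencies (highest first):
  snow: 33
  he: 7
  lamp: 4
  this: 3
  narrow: 2
  cut: 2
  … (1 more, each ≤ 1)

"snow", 33 times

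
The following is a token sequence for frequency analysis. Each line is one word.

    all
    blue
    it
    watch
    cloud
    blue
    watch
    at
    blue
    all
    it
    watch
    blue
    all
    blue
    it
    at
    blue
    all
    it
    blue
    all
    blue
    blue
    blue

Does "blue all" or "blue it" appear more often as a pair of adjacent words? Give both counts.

"blue all" (4 vs 2)

"blue all": 4 occurrences
"blue it": 2 occurrences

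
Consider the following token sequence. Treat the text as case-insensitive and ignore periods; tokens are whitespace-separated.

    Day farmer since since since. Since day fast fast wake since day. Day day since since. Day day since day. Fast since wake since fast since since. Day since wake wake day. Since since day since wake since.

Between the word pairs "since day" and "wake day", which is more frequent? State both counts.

"since day" (6 vs 1)

"since day": 6 occurrences
"wake day": 1 occurrence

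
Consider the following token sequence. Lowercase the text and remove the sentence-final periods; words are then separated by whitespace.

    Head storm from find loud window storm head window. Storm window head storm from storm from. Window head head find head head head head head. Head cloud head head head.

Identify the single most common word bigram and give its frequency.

Bigram frequencies (highest first):
  head head: 8
  storm from: 3
  head storm: 2
  window storm: 2
  window head: 2
  from find: 1
  … (11 more, each ≤ 1)

"head head", 8 times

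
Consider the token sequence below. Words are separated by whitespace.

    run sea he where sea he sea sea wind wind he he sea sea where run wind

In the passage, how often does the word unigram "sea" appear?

Scanning the 17 tokens for "sea":
  position 2: sea
  position 5: sea
  position 7: sea
  position 8: sea
  position 13: sea
  position 14: sea

6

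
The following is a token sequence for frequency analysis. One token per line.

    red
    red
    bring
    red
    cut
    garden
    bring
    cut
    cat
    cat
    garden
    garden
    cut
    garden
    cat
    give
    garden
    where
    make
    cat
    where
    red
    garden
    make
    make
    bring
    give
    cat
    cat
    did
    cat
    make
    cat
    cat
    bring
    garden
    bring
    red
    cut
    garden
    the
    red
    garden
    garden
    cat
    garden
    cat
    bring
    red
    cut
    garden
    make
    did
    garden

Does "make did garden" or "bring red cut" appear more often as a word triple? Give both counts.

"make did garden": 1 occurrence
"bring red cut": 3 occurrences

"bring red cut" (3 vs 1)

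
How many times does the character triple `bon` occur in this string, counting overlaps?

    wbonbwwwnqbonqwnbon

3

Sliding a length-3 window over the 19 characters (17 positions):
  position 2–4: bon
  position 11–13: bon
  position 17–19: bon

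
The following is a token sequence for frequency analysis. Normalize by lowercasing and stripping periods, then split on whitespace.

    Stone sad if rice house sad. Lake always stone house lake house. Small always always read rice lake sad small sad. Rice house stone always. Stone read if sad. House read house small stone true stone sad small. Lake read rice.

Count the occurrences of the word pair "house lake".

Scanning the 40 overlapping bigram windows for "house lake":
  position 10–11: house lake

1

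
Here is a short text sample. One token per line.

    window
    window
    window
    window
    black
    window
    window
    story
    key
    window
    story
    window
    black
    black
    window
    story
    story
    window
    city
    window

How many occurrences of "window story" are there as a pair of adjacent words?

Scanning the 19 overlapping bigram windows for "window story":
  position 7–8: window story
  position 10–11: window story
  position 15–16: window story

3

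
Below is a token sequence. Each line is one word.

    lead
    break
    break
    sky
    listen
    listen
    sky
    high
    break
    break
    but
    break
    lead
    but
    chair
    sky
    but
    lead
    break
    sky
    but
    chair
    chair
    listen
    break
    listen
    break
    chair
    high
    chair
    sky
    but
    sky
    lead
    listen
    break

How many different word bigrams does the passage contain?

26

36 tokens → 35 bigram windows in total.
Repeated bigrams (each contributes count−1 duplicates):
  listen break: 3
  sky but: 3
  break break: 2
  break sky: 2
  but chair: 2
  chair sky: 2
  lead break: 2
9 duplicate windows → 35 − 9 = 26 distinct.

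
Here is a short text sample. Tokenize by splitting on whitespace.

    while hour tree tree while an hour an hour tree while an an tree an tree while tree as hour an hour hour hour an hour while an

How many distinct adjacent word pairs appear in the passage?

28 tokens → 27 bigram windows in total.
Repeated bigrams (each contributes count−1 duplicates):
  an hour: 4
  hour an: 3
  tree while: 3
  while an: 3
  an tree: 2
  hour hour: 2
  hour tree: 2
12 duplicate windows → 27 − 12 = 15 distinct.

15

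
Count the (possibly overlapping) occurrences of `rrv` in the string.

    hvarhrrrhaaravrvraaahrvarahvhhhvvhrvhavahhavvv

0

Sliding a length-3 window over the 46 characters (44 positions):
  (no match at any position)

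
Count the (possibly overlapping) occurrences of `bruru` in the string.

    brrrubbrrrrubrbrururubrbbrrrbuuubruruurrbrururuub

Sliding a length-5 window over the 49 characters (45 positions):
  position 15–19: bruru
  position 33–37: bruru
  position 41–45: bruru

3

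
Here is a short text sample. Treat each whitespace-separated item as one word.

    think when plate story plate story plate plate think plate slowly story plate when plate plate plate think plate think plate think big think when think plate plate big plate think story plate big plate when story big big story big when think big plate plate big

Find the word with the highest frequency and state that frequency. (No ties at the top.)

"plate", 18 times

Unigram frequencies (highest first):
  plate: 18
  think: 9
  big: 8
  story: 6
  when: 5
  slowly: 1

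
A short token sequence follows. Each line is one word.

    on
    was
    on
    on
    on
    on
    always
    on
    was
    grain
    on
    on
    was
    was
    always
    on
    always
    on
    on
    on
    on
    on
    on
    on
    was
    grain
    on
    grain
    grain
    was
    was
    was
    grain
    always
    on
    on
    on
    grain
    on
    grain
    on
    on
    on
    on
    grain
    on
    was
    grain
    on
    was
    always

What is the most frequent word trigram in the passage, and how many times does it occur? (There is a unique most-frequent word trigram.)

"on on on", 10 times

Trigram frequencies (highest first):
  on on on: 10
  on was grain: 3
  was grain on: 3
  on grain on: 3
  on always on: 2
  grain on on: 2
  … (21 more, each ≤ 2)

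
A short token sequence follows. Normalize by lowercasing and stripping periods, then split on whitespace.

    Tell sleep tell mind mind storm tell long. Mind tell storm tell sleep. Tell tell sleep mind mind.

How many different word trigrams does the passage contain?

15

18 tokens → 16 trigram windows in total.
Repeated trigrams (each contributes count−1 duplicates):
  tell sleep tell: 2
1 duplicate windows → 16 − 1 = 15 distinct.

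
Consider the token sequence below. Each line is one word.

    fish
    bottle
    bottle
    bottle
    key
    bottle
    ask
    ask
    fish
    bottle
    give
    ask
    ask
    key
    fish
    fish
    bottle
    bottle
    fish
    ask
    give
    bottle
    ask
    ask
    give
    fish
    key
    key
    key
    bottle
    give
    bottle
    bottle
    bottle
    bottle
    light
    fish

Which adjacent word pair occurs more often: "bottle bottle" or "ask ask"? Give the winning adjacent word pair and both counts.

"bottle bottle" (6 vs 3)

"bottle bottle": 6 occurrences
"ask ask": 3 occurrences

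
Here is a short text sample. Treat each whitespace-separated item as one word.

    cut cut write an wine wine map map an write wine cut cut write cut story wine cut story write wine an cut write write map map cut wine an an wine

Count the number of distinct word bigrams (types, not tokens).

22

32 tokens → 31 bigram windows in total.
Repeated bigrams (each contributes count−1 duplicates):
  cut write: 3
  an wine: 2
  cut cut: 2
  cut story: 2
  map map: 2
  wine an: 2
  wine cut: 2
  write wine: 2
9 duplicate windows → 31 − 9 = 22 distinct.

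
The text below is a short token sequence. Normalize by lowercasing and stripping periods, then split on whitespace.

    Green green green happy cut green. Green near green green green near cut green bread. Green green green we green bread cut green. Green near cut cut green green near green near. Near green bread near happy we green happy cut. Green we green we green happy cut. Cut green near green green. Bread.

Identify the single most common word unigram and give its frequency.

"green", 26 times

Unigram frequencies (highest first):
  green: 26
  cut: 8
  near: 8
  happy: 4
  bread: 4
  we: 4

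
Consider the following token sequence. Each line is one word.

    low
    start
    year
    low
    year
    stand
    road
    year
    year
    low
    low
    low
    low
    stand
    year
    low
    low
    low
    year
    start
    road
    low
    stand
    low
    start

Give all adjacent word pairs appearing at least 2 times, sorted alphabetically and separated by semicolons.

Bigram counts meeting the condition (at least 2 times):
  low low: 5
  low stand: 2
  low start: 2
  low year: 2
  year low: 3

low low; low stand; low start; low year; year low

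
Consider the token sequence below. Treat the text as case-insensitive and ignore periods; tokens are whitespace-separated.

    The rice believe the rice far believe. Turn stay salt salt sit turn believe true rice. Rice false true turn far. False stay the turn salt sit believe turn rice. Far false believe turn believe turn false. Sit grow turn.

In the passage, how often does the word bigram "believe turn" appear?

Scanning the 39 overlapping bigram windows for "believe turn":
  position 7–8: believe turn
  position 28–29: believe turn
  position 33–34: believe turn
  position 35–36: believe turn

4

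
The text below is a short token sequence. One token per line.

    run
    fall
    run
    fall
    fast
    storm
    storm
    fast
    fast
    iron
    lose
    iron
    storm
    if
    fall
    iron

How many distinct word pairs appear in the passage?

14

16 tokens → 15 bigram windows in total.
Repeated bigrams (each contributes count−1 duplicates):
  run fall: 2
1 duplicate windows → 15 − 1 = 14 distinct.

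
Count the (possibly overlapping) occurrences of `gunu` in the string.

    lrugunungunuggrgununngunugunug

Sliding a length-4 window over the 30 characters (27 positions):
  position 4–7: gunu
  position 9–12: gunu
  position 16–19: gunu
  position 22–25: gunu
  position 26–29: gunu

5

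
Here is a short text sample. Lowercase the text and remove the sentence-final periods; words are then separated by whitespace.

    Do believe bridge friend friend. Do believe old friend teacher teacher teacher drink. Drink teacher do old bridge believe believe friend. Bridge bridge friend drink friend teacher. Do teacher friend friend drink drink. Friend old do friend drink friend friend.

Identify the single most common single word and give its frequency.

"friend", 12 times

Unigram frequencies (highest first):
  friend: 12
  teacher: 6
  drink: 6
  do: 5
  believe: 4
  bridge: 4
  … (1 more, each ≤ 3)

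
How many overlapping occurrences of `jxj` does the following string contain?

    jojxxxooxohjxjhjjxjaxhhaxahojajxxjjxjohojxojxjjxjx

5

Sliding a length-3 window over the 50 characters (48 positions):
  position 12–14: jxj
  position 17–19: jxj
  position 35–37: jxj
  position 44–46: jxj
  position 47–49: jxj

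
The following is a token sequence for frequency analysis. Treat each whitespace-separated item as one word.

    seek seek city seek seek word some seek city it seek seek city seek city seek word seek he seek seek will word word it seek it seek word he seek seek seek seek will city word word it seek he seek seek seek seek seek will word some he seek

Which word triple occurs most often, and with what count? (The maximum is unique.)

"seek seek seek", 5 times

Trigram frequencies (highest first):
  seek seek seek: 5
  seek city seek: 3
  he seek seek: 3
  seek seek will: 3
  seek seek city: 2
  seek he seek: 2
  … (28 more, each ≤ 2)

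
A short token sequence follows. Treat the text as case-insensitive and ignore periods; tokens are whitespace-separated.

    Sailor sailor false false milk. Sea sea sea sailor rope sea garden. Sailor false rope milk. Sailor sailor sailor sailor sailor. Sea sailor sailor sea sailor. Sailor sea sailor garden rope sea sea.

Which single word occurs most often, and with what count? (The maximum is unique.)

Unigram frequencies (highest first):
  sailor: 14
  sea: 9
  false: 3
  rope: 3
  milk: 2
  garden: 2

"sailor", 14 times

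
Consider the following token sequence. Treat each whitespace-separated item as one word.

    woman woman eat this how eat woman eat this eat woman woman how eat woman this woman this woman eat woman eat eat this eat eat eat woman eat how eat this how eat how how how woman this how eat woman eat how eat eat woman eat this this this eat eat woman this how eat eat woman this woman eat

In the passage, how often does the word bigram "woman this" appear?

Scanning the 61 overlapping bigram windows for "woman this":
  position 15–16: woman this
  position 17–18: woman this
  position 38–39: woman this
  position 54–55: woman this
  position 59–60: woman this

5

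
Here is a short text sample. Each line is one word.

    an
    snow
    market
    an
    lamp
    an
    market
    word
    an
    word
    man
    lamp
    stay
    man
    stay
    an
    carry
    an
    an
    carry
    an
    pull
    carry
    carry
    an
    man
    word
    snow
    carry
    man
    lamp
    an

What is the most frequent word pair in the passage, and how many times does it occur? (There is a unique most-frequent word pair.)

Bigram frequencies (highest first):
  carry an: 3
  lamp an: 2
  man lamp: 2
  an carry: 2
  an snow: 1
  snow market: 1
  … (20 more, each ≤ 1)

"carry an", 3 times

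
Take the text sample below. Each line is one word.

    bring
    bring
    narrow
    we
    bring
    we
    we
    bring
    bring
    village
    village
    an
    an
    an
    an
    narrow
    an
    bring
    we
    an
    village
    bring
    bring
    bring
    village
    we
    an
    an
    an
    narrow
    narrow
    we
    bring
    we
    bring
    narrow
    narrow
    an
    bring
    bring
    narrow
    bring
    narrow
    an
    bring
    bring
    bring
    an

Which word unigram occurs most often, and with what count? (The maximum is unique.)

Unigram frequencies (highest first):
  bring: 17
  an: 12
  narrow: 8
  we: 7
  village: 4

"bring", 17 times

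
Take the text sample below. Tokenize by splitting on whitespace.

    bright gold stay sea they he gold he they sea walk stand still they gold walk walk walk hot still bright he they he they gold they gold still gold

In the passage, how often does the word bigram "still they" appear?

1

Scanning the 29 overlapping bigram windows for "still they":
  position 13–14: still they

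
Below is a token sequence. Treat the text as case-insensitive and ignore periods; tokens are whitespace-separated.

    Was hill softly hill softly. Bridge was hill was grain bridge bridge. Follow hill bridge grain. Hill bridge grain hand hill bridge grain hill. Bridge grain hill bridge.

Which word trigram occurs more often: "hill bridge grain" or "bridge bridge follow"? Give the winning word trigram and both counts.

"hill bridge grain" (4 vs 1)

"hill bridge grain": 4 occurrences
"bridge bridge follow": 1 occurrence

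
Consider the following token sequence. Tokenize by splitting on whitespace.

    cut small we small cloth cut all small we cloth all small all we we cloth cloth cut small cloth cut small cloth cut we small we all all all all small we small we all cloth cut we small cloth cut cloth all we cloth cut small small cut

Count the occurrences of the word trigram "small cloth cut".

Scanning the 48 overlapping trigram windows for "small cloth cut":
  position 4–6: small cloth cut
  position 19–21: small cloth cut
  position 22–24: small cloth cut
  position 40–42: small cloth cut

4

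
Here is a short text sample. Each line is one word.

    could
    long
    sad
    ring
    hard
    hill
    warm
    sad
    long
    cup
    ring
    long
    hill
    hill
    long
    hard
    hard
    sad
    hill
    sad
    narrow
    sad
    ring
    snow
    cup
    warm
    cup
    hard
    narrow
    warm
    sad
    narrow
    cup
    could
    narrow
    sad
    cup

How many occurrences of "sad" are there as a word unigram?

Scanning the 37 tokens for "sad":
  position 3: sad
  position 8: sad
  position 18: sad
  position 20: sad
  position 22: sad
  position 31: sad
  position 36: sad

7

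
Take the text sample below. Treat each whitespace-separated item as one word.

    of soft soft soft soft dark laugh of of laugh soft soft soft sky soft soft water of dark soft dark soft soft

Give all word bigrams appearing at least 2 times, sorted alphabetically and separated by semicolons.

dark soft; soft dark; soft soft

Bigram counts meeting the condition (at least 2 times):
  dark soft: 2
  soft dark: 2
  soft soft: 7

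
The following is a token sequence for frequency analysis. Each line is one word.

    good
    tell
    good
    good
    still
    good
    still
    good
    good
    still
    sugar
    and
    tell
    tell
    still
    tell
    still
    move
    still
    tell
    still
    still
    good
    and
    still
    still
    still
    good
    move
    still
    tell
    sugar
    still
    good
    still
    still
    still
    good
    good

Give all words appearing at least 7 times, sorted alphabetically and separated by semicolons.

good; still

Unigram counts meeting the condition (at least 7 times):
  good: 11
  still: 16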